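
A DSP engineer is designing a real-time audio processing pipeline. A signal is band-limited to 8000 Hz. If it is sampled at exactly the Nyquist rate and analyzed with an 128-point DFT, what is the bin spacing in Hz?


Step 1 — Nyquist sampling rate:
fs = 2 * fmax = 2 * 8000 = 16000 Hz

Step 2 — DFT bin spacing:
df = fs / N = 16000 / 128 = 125.0 Hz

125.0 Hz


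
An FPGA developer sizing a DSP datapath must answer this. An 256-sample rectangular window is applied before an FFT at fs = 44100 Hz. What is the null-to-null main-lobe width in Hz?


Main lobe width for a rectangular window:
Width = 2 * fs / N
      = 2 * 44100 / 256
      = 88200 / 256
      = 344.531 Hz

344.531 Hz


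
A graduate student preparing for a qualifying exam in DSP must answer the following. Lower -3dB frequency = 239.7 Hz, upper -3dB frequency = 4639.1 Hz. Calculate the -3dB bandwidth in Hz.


Bandwidth is the difference of -3dB frequencies:
BW = f_high - f_low
   = 4639.1 - 239.7
   = 4399.4 Hz

4399.4 Hz


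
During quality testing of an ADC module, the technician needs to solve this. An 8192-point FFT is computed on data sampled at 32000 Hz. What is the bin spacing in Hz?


DFT frequency resolution:
df = fs / N
   = 32000 / 8192
   = 3.9062 Hz

3.9062 Hz


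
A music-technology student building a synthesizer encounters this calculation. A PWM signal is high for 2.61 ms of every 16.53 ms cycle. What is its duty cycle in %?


Duty cycle as a percentage:
DC = (t_on / T) * 100
   = (2.61 / 16.53) * 100
   = 0.157895 * 100
   = 15.79 %

15.79 %


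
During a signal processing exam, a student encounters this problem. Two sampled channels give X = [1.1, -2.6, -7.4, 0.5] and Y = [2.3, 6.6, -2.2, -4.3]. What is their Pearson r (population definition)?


Pearson correlation coefficient (population):
r = cov(X,Y) / (std(X) * std(Y))
Mean X = -2.1, Mean Y = 0.6
Cov(X,Y) = 1.135
Std(X) = 3.366749, Std(Y) = 4.205354
r = 0.0802

0.0802


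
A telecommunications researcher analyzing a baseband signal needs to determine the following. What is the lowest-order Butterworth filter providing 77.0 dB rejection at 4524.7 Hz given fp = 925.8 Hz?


Butterworth filter order formula:
n = log10(10^(A/10) - 1) / (2 * log10(f_stop/f_pass))
10^(77.0/10) - 1 = 50118722.3627
f_stop/f_pass = 4524.7 / 925.8 = 4.8873
n = 5.5872 -> ceil = 6

6


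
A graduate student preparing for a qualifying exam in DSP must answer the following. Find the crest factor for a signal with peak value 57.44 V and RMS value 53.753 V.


Crest factor is the ratio of peak to RMS:
CF = V_peak / V_rms
   = 57.44 / 53.753
   = 1.0686

1.0686


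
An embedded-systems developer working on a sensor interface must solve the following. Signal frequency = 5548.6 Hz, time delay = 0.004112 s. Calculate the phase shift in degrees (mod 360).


Phase shift from frequency and time delay:
phi = 360 * f * t_delay
    = 360 * 5548.6 * 0.004112
    = 8213.7 degrees
    mod 360 = 293.7 degrees

293.7 degrees


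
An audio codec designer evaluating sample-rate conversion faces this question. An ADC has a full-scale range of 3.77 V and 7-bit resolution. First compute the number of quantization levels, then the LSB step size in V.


Step 1 — number of quantization levels:
L = 2^N = 2^7 = 128

Step 2 — LSB step size:
delta = Vfs / L
      = 3.77 / 128
      = 0.02945313 V

Levels = 128; step size = 0.02945313 V


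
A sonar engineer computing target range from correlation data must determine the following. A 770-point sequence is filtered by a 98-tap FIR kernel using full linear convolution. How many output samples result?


Linear convolution output length:
L = N + M - 1
  = 770 + 98 - 1
  = 867 samples

867


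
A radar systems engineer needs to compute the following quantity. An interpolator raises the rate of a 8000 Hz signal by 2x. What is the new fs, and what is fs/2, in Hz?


Step 1 — output sample rate after interpolation by L:
fs_out = L * fs_in = 2 * 8000 = 16000 Hz

Step 2 — Nyquist frequency of the output stream:
f_Nyq = fs_out / 2 = 16000 / 2 = 8000.0 Hz

fs_out = 16000 Hz; f_Nyquist = 8000.0 Hz


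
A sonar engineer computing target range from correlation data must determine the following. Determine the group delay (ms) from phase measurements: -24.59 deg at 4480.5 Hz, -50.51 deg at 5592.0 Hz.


Group delay from phase difference:
tau = -d(phi)/d(omega)
d(phi) = -25.92 deg = -0.452389 rad
d(omega) = 2*pi*(5592.0 - 4480.5) = 6983.7605 rad/s
tau = -(-0.452389) / 6983.7605
    = 0.0648 ms

0.0648 ms


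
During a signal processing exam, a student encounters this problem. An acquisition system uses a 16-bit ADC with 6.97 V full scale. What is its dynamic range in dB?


Dynamic range from full-scale to LSB:
V_min = V_max / 2^bits = 6.97 / 2^16
DR = 20 * log10(V_max / V_min)
   = 20 * log10(2^16)
   = 20 * 16 * log10(2)
   = 96.33 dB

96.33 dB


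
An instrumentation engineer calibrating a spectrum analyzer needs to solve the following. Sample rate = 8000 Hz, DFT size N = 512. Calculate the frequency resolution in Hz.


DFT frequency resolution:
df = fs / N
   = 8000 / 512
   = 15.625 Hz

15.625 Hz


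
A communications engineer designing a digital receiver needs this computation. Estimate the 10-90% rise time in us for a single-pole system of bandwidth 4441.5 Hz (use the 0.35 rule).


Rise time from bandwidth relationship:
tr = 0.35 / BW
   = 0.35 / 4441.5
   = 7.880220646e-05 s
   = 78.8022 us

78.8022 us


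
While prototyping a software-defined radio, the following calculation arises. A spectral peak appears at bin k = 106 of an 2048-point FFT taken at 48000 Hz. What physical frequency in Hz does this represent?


Frequency of DFT bin k:
f_k = k * fs / N
    = 106 * 48000 / 2048
    = 5088000 / 2048
    = 2484.375 Hz

2484.375 Hz


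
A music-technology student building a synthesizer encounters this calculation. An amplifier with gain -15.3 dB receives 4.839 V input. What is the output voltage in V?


Output voltage from dB gain:
V_out = V_in * 10^(gain_dB / 20)
      = 4.839 * 10^(-15.3 / 20)
      = 4.839 * 0.171791
      = 0.8313 V

0.8313 V


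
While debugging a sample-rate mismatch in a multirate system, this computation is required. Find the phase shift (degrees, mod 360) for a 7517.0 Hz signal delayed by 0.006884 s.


Phase shift from frequency and time delay:
phi = 360 * f * t_delay
    = 360 * 7517.0 * 0.006884
    = 18628.93 degrees
    mod 360 = 268.93 degrees

268.93 degrees


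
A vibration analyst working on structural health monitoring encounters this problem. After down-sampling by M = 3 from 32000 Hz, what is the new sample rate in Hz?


Decimation reduces the sample rate:
fs_out = fs_in / M
       = 32000 / 3
       = 10666.6667 Hz

10666.6667 Hz


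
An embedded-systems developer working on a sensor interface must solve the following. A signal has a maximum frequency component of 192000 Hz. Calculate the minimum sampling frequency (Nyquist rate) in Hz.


The Nyquist rate is twice the maximum frequency component.
fs_min = 2 * fmax
      = 2 * 192000
      = 384000 Hz

384000


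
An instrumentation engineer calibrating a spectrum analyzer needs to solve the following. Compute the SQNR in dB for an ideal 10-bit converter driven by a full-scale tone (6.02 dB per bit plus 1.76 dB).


Theoretical SNR for a full-scale sinusoid:
SNR = 6.02 * N + 1.76
    = 6.02 * 10 + 1.76
    = 60.2 + 1.76
    = 61.96 dB

61.96 dB


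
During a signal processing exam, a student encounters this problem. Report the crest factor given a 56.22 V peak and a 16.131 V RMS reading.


Crest factor is the ratio of peak to RMS:
CF = V_peak / V_rms
   = 56.22 / 16.131
   = 3.4852

3.4852


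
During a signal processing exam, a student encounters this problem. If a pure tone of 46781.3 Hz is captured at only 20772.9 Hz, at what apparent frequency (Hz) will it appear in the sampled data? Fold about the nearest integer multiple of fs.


Compute the nearest integer multiple of fs to the signal:
n = round(46781.3 / 20772.9) = 2
f_alias = |46781.3 - 2 * 20772.9|
        = |46781.3 - 41545.8|
        = 5235.5 Hz

5235.5


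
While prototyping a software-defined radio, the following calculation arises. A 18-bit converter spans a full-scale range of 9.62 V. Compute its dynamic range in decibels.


Dynamic range from full-scale to LSB:
V_min = V_max / 2^bits = 9.62 / 2^18
DR = 20 * log10(V_max / V_min)
   = 20 * log10(2^18)
   = 20 * 18 * log10(2)
   = 108.37 dB

108.37 dB


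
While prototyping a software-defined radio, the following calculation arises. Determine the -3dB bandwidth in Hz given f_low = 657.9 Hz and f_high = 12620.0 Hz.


Bandwidth is the difference of -3dB frequencies:
BW = f_high - f_low
   = 12620.0 - 657.9
   = 11962.1 Hz

11962.1 Hz


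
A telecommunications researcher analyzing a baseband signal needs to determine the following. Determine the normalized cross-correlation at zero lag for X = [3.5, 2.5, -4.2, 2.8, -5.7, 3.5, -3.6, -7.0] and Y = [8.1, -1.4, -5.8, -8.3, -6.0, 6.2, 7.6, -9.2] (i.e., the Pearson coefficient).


Pearson correlation coefficient (population):
r = cov(X,Y) / (std(X) * std(Y))
Mean X = -1.025, Mean Y = -1.1
Cov(X,Y) = 13.73625
Std(X) = 4.217152, Std(Y) = 6.867132
r = 0.4743

0.4743


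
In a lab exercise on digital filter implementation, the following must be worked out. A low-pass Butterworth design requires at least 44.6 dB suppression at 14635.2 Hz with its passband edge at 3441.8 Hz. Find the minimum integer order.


Butterworth filter order formula:
n = log10(10^(A/10) - 1) / (2 * log10(f_stop/f_pass))
10^(44.6/10) - 1 = 28839.315
f_stop/f_pass = 14635.2 / 3441.8 = 4.2522
n = 3.5475 -> ceil = 4

4


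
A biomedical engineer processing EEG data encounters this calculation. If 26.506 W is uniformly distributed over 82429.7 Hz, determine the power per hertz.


Power spectral density:
PSD = P / BW
    = 26.506 / 82429.7
    = 0.00032156 W/Hz

0.00032156 W/Hz


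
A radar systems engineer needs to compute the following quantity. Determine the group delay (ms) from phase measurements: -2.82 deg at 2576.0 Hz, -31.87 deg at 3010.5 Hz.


Group delay from phase difference:
tau = -d(phi)/d(omega)
d(phi) = -29.05 deg = -0.507018 rad
d(omega) = 2*pi*(3010.5 - 2576.0) = 2730.044 rad/s
tau = -(-0.507018) / 2730.044
    = 0.1857 ms

0.1857 ms


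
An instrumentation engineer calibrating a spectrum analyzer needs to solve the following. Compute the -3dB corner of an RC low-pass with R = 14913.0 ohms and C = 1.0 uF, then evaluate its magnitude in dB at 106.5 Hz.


Step 1 — cutoff frequency:
fc = 1 / (2*pi*R*C)
C = 1.0 uF = 1e-06 F
fc = 1 / (2*pi*14913.0*1e-06)
   = 10.6722 Hz

Step 2 — magnitude at f = 106.5 Hz:
|H(f)| = 1 / sqrt(1 + (f/fc)^2)
f/fc = 106.5 / 10.6722 = 9.979198
|H| = 1 / sqrt(1 + 99.584393) = 0.0997091
|H|_dB = 20*log10(0.0997091) = -20.03 dB

fc = 10.6722 Hz; |H(106.5 Hz)| = -20.03 dB


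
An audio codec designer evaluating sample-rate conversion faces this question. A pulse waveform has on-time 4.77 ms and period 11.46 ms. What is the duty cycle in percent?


Duty cycle as a percentage:
DC = (t_on / T) * 100
   = (4.77 / 11.46) * 100
   = 0.41623 * 100
   = 41.62 %

41.62 %


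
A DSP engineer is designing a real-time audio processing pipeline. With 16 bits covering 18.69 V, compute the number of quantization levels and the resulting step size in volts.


Step 1 — number of quantization levels:
L = 2^N = 2^16 = 65536

Step 2 — LSB step size:
delta = Vfs / L
      = 18.69 / 65536
      = 0.00028519 V

Levels = 65536; step size = 0.00028519 V


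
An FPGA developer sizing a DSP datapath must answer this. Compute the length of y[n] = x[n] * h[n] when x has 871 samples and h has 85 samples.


Linear convolution output length:
L = N + M - 1
  = 871 + 85 - 1
  = 955 samples

955


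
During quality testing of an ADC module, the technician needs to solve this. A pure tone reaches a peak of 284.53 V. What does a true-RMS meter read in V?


RMS voltage for a sinusoidal waveform:
V_rms = V_peak / sqrt(2)
      = 284.53 / 1.414214
      = 201.193 V

201.193 V


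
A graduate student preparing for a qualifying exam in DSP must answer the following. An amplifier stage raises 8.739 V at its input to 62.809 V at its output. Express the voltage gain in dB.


Voltage gain in dB:
G = 20 * log10(Vout / Vin)
  = 20 * log10(62.809 / 8.739)
  = 20 * log10(7.187207)
  = 20 * 0.85656
  = 17.13 dB

17.13 dB


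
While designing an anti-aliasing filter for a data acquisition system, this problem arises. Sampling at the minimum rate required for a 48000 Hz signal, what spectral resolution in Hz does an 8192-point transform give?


Step 1 — Nyquist sampling rate:
fs = 2 * fmax = 2 * 48000 = 96000 Hz

Step 2 — DFT bin spacing:
df = fs / N = 96000 / 8192 = 11.7188 Hz

11.7188 Hz


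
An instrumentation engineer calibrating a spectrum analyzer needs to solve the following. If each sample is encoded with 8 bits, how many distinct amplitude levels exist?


Number of quantization levels = 2^N
= 2^8
= 256

256


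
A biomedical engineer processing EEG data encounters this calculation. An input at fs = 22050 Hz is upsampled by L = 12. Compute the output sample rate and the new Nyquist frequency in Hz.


Step 1 — output sample rate after interpolation by L:
fs_out = L * fs_in = 12 * 22050 = 264600 Hz

Step 2 — Nyquist frequency of the output stream:
f_Nyq = fs_out / 2 = 264600 / 2 = 132300.0 Hz

fs_out = 264600 Hz; f_Nyquist = 132300.0 Hz


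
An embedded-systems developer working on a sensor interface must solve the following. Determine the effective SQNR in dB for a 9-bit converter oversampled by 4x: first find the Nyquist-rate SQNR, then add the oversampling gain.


Step 1 — baseline SQNR at Nyquist:
SQNR_base = 6.02*N + 1.76
          = 6.02*9 + 1.76
          = 55.94 dB

Step 2 — oversampling processing gain:
G = 10*log10(OSR) = 10*log10(4) = 6.02 dB

Step 3 — total:
SQNR_total = 55.94 + 6.02 = 61.96 dB

Base SQNR = 55.94 dB; oversampled SQNR = 61.96 dB


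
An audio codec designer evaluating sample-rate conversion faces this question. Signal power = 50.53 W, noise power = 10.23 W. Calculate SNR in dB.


SNR in decibels:
SNR = 10 * log10(Ps / Pn)
    = 10 * log10(50.53 / 10.23)
    = 10 * log10(4.9394)
    = 10 * 0.6937
    = 6.94 dB

6.94 dB


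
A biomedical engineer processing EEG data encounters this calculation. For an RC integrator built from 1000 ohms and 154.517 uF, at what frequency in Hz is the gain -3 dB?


Cutoff frequency of a first-order RC filter:
fc = 1 / (2 * pi * R * C)
C = 154.517 uF = 0.000154517 F
fc = 1 / (2 * pi * 1000 * 0.000154517)
   = 1 / 0.97085894410947
   = 1.030016 Hz

1.030016 Hz


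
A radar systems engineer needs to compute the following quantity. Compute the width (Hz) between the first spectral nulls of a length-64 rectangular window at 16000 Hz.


Main lobe width for a rectangular window:
Width = 2 * fs / N
      = 2 * 16000 / 64
      = 32000 / 64
      = 500.0 Hz

500.0 Hz


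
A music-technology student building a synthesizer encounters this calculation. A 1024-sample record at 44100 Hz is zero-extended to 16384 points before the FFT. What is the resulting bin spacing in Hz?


Frequency resolution after zero-padding:
N_padded = 1024 * 16 = 16384
df = fs / N_padded
   = 44100 / 16384
   = 2.6917 Hz

2.6917 Hz


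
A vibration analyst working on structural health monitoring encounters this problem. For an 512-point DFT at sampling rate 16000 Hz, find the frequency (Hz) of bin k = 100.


Frequency of DFT bin k:
f_k = k * fs / N
    = 100 * 16000 / 512
    = 1600000 / 512
    = 3125.0 Hz

3125.0 Hz


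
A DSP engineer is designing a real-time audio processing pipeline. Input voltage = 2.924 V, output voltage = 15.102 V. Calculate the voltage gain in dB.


Voltage gain in dB:
G = 20 * log10(Vout / Vin)
  = 20 * log10(15.102 / 2.924)
  = 20 * log10(5.164843)
  = 20 * 0.713057
  = 14.26 dB

14.26 dB


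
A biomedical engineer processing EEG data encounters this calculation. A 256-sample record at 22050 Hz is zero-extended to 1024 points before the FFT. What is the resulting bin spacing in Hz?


Frequency resolution after zero-padding:
N_padded = 256 * 4 = 1024
df = fs / N_padded
   = 22050 / 1024
   = 21.5332 Hz

21.5332 Hz


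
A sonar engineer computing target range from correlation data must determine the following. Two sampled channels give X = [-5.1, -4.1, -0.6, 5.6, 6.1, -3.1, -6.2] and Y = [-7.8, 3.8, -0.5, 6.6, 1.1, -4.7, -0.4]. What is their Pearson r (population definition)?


Pearson correlation coefficient (population):
r = cov(X,Y) / (std(X) * std(Y))
Mean X = -1.0571, Mean Y = -0.2714
Cov(X,Y) = 11.887347
Std(X) = 4.659509, Std(Y) = 4.50451
r = 0.5664

0.5664


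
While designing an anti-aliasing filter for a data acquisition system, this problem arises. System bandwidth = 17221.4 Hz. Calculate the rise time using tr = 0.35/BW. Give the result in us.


Rise time from bandwidth relationship:
tr = 0.35 / BW
   = 0.35 / 17221.4
   = 2.032355093e-05 s
   = 20.3236 us

20.3236 us


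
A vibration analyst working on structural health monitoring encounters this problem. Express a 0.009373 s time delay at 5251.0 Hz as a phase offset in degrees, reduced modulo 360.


Phase shift from frequency and time delay:
phi = 360 * f * t_delay
    = 360 * 5251.0 * 0.009373
    = 17718.34 degrees
    mod 360 = 78.34 degrees

78.34 degrees


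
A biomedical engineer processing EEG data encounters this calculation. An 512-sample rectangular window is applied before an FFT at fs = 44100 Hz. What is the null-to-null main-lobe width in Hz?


Main lobe width for a rectangular window:
Width = 2 * fs / N
      = 2 * 44100 / 512
      = 88200 / 512
      = 172.266 Hz

172.266 Hz


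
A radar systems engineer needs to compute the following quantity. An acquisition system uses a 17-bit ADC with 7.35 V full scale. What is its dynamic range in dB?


Dynamic range from full-scale to LSB:
V_min = V_max / 2^bits = 7.35 / 2^17
DR = 20 * log10(V_max / V_min)
   = 20 * log10(2^17)
   = 20 * 17 * log10(2)
   = 102.35 dB

102.35 dB


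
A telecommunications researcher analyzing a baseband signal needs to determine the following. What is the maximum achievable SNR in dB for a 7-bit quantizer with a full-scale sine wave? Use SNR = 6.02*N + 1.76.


Theoretical SNR for a full-scale sinusoid:
SNR = 6.02 * N + 1.76
    = 6.02 * 7 + 1.76
    = 42.14 + 1.76
    = 43.9 dB

43.9 dB


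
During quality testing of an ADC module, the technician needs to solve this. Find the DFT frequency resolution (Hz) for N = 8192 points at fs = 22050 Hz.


DFT frequency resolution:
df = fs / N
   = 22050 / 8192
   = 2.6917 Hz

2.6917 Hz


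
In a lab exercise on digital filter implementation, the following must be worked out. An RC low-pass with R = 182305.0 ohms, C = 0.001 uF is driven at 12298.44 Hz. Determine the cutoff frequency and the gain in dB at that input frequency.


Step 1 — cutoff frequency:
fc = 1 / (2*pi*R*C)
C = 0.001 uF = 1e-09 F
fc = 1 / (2*pi*182305.0*1e-09)
   = 873.015 Hz

Step 2 — magnitude at f = 12298.44 Hz:
|H(f)| = 1 / sqrt(1 + (f/fc)^2)
f/fc = 12298.44 / 873.015 = 14.087318
|H| = 1 / sqrt(1 + 198.452528) = 0.0708077
|H|_dB = 20*log10(0.0708077) = -23.0 dB

fc = 873.015 Hz; |H(12298.44 Hz)| = -23.0 dB


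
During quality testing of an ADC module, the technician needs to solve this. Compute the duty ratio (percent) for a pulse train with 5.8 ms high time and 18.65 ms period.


Duty cycle as a percentage:
DC = (t_on / T) * 100
   = (5.8 / 18.65) * 100
   = 0.310992 * 100
   = 31.1 %

31.1 %


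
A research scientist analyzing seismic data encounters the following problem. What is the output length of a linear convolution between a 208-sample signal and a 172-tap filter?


Linear convolution output length:
L = N + M - 1
  = 208 + 172 - 1
  = 379 samples

379


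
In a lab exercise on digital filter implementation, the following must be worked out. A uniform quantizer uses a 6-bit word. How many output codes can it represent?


Number of quantization levels = 2^N
= 2^6
= 64

64


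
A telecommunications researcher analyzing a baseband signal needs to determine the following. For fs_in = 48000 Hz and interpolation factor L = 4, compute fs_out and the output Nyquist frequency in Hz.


Step 1 — output sample rate after interpolation by L:
fs_out = L * fs_in = 4 * 48000 = 192000 Hz

Step 2 — Nyquist frequency of the output stream:
f_Nyq = fs_out / 2 = 192000 / 2 = 96000.0 Hz

fs_out = 192000 Hz; f_Nyquist = 96000.0 Hz


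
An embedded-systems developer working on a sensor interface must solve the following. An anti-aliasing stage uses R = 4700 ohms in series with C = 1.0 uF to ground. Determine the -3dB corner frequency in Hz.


Cutoff frequency of a first-order RC filter:
fc = 1 / (2 * pi * R * C)
C = 1.0 uF = 1e-06 F
fc = 1 / (2 * pi * 4700 * 1e-06)
   = 1 / 0.029530970943744
   = 33.862754 Hz

33.862754 Hz


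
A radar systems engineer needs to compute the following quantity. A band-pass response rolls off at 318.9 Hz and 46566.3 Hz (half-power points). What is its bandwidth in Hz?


Bandwidth is the difference of -3dB frequencies:
BW = f_high - f_low
   = 46566.3 - 318.9
   = 46247.4 Hz

46247.4 Hz


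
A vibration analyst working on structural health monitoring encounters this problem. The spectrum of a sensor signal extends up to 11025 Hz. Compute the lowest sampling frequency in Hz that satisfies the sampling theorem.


The Nyquist rate is twice the maximum frequency component.
fs_min = 2 * fmax
      = 2 * 11025
      = 22050 Hz

22050


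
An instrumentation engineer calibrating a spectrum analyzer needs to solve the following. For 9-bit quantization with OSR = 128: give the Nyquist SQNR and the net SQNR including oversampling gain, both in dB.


Step 1 — baseline SQNR at Nyquist:
SQNR_base = 6.02*N + 1.76
          = 6.02*9 + 1.76
          = 55.94 dB

Step 2 — oversampling processing gain:
G = 10*log10(OSR) = 10*log10(128) = 21.07 dB

Step 3 — total:
SQNR_total = 55.94 + 21.07 = 77.01 dB

Base SQNR = 55.94 dB; oversampled SQNR = 77.01 dB


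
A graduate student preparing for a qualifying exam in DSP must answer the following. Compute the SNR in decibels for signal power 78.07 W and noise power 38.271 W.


SNR in decibels:
SNR = 10 * log10(Ps / Pn)
    = 10 * log10(78.07 / 38.271)
    = 10 * log10(2.0399)
    = 10 * 0.3096
    = 3.1 dB

3.1 dB


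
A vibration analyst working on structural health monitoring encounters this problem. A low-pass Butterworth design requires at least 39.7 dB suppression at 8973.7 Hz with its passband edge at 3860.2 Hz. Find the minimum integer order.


Butterworth filter order formula:
n = log10(10^(A/10) - 1) / (2 * log10(f_stop/f_pass))
10^(39.7/10) - 1 = 9331.543
f_stop/f_pass = 8973.7 / 3860.2 = 2.3247
n = 5.4181 -> ceil = 6

6


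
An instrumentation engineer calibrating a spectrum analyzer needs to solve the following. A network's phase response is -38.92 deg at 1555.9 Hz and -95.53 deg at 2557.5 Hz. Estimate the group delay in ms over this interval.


Group delay from phase difference:
tau = -d(phi)/d(omega)
d(phi) = -56.61 deg = -0.988031 rad
d(omega) = 2*pi*(2557.5 - 1555.9) = 6293.2384 rad/s
tau = -(-0.988031) / 6293.2384
    = 0.157 ms

0.157 ms


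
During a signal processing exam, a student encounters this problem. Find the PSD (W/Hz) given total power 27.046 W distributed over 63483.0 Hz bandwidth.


Power spectral density:
PSD = P / BW
    = 27.046 / 63483.0
    = 0.00042604 W/Hz

0.00042604 W/Hz


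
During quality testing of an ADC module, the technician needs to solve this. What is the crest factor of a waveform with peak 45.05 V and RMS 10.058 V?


Crest factor is the ratio of peak to RMS:
CF = V_peak / V_rms
   = 45.05 / 10.058
   = 4.479

4.479


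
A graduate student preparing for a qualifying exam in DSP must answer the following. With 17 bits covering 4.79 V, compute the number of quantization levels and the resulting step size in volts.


Step 1 — number of quantization levels:
L = 2^N = 2^17 = 131072

Step 2 — LSB step size:
delta = Vfs / L
      = 4.79 / 131072
      = 3.654e-05 V

Levels = 131072; step size = 3.654e-05 V


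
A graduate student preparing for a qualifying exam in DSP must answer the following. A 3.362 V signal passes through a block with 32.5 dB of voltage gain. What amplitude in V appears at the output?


Output voltage from dB gain:
V_out = V_in * 10^(gain_dB / 20)
      = 3.362 * 10^(32.5 / 20)
      = 3.362 * 42.16965
      = 141.7744 V

141.7744 V


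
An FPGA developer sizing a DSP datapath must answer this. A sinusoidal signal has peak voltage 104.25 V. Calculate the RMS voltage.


RMS voltage for a sinusoidal waveform:
V_rms = V_peak / sqrt(2)
      = 104.25 / 1.414214
      = 73.716 V

73.716 V


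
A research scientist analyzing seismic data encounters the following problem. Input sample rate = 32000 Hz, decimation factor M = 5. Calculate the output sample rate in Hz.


Decimation reduces the sample rate:
fs_out = fs_in / M
       = 32000 / 5
       = 6400.0 Hz

6400.0 Hz


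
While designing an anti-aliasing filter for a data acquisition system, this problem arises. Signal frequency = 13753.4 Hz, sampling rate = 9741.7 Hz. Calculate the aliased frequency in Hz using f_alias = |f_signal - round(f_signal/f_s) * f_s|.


Compute the nearest integer multiple of fs to the signal:
n = round(13753.4 / 9741.7) = 1
f_alias = |13753.4 - 1 * 9741.7|
        = |13753.4 - 9741.7|
        = 4011.7 Hz

4011.7


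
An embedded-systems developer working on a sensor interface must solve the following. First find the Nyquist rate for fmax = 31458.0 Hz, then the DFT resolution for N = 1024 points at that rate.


Step 1 — Nyquist sampling rate:
fs = 2 * fmax = 2 * 31458.0 = 62916.0 Hz

Step 2 — DFT bin spacing:
df = fs / N = 62916.0 / 1024 = 61.4414 Hz

61.4414 Hz


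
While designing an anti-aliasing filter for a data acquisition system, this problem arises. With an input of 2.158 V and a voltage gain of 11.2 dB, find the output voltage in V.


Output voltage from dB gain:
V_out = V_in * 10^(gain_dB / 20)
      = 2.158 * 10^(11.2 / 20)
      = 2.158 * 3.630781
      = 7.8352 V

7.8352 V


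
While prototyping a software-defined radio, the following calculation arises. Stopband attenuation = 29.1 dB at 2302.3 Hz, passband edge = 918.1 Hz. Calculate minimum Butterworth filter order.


Butterworth filter order formula:
n = log10(10^(A/10) - 1) / (2 * log10(f_stop/f_pass))
10^(29.1/10) - 1 = 811.8305
f_stop/f_pass = 2302.3 / 918.1 = 2.5077
n = 3.6435 -> ceil = 4

4


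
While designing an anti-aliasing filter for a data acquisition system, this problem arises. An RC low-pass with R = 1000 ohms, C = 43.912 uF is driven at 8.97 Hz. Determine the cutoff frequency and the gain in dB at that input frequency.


Step 1 — cutoff frequency:
fc = 1 / (2*pi*R*C)
C = 43.912 uF = 4.3912e-05 F
fc = 1 / (2*pi*1000*4.3912e-05)
   = 3.62441 Hz

Step 2 — magnitude at f = 8.97 Hz:
|H(f)| = 1 / sqrt(1 + (f/fc)^2)
f/fc = 8.97 / 3.62441 = 2.474886
|H| = 1 / sqrt(1 + 6.125061) = 0.3746327
|H|_dB = 20*log10(0.3746327) = -8.53 dB

fc = 3.62441 Hz; |H(8.97 Hz)| = -8.53 dB


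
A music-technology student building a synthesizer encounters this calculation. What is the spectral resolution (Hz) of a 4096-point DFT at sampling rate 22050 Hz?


DFT frequency resolution:
df = fs / N
   = 22050 / 4096
   = 5.3833 Hz

5.3833 Hz


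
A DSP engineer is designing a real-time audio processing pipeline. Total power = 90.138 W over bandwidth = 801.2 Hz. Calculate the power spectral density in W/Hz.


Power spectral density:
PSD = P / BW
    = 90.138 / 801.2
    = 0.11250374 W/Hz

0.11250374 W/Hz


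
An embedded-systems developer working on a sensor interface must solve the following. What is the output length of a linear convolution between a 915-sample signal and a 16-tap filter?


Linear convolution output length:
L = N + M - 1
  = 915 + 16 - 1
  = 930 samples

930


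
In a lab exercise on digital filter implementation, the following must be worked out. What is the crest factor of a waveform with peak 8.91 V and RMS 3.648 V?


Crest factor is the ratio of peak to RMS:
CF = V_peak / V_rms
   = 8.91 / 3.648
   = 2.4424

2.4424


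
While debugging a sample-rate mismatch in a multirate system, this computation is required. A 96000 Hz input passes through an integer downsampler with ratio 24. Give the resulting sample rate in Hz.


Decimation reduces the sample rate:
fs_out = fs_in / M
       = 96000 / 24
       = 4000.0 Hz

4000.0 Hz


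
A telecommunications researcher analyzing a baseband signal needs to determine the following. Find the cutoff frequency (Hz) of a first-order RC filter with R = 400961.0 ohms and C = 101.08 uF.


Cutoff frequency of a first-order RC filter:
fc = 1 / (2 * pi * R * C)
C = 101.08 uF = 0.00010108 F
fc = 1 / (2 * pi * 400961.0 * 0.00010108)
   = 1 / 254.65208364027
   = 0.003927 Hz

0.003927 Hz


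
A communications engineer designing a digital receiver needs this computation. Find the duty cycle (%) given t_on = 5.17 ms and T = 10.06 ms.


Duty cycle as a percentage:
DC = (t_on / T) * 100
   = (5.17 / 10.06) * 100
   = 0.513917 * 100
   = 51.39 %

51.39 %


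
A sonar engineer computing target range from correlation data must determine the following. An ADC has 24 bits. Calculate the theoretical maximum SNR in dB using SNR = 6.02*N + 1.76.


Theoretical SNR for a full-scale sinusoid:
SNR = 6.02 * N + 1.76
    = 6.02 * 24 + 1.76
    = 144.48 + 1.76
    = 146.24 dB

146.24 dB


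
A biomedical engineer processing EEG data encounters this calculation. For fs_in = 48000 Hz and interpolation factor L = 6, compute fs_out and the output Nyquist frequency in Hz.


Step 1 — output sample rate after interpolation by L:
fs_out = L * fs_in = 6 * 48000 = 288000 Hz

Step 2 — Nyquist frequency of the output stream:
f_Nyq = fs_out / 2 = 288000 / 2 = 144000.0 Hz

fs_out = 288000 Hz; f_Nyquist = 144000.0 Hz


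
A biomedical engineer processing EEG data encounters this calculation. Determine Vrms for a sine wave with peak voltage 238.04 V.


RMS voltage for a sinusoidal waveform:
V_rms = V_peak / sqrt(2)
      = 238.04 / 1.414214
      = 168.32 V

168.32 V


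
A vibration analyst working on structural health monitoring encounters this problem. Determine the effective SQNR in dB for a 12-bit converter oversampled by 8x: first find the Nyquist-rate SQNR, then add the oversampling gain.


Step 1 — baseline SQNR at Nyquist:
SQNR_base = 6.02*N + 1.76
          = 6.02*12 + 1.76
          = 74.0 dB

Step 2 — oversampling processing gain:
G = 10*log10(OSR) = 10*log10(8) = 9.03 dB

Step 3 — total:
SQNR_total = 74.0 + 9.03 = 83.03 dB

Base SQNR = 74.0 dB; oversampled SQNR = 83.03 dB


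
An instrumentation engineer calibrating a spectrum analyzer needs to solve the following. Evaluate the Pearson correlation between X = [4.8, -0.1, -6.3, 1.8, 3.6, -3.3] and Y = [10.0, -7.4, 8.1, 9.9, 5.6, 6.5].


Pearson correlation coefficient (population):
r = cov(X,Y) / (std(X) * std(Y))
Mean X = 0.0833, Mean Y = 5.45
Cov(X,Y) = 1.919167
Std(X) = 3.868426, Std(Y) = 5.969017
r = 0.0831

0.0831


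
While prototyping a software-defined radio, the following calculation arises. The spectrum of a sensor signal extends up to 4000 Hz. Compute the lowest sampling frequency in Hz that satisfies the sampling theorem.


The Nyquist rate is twice the maximum frequency component.
fs_min = 2 * fmax
      = 2 * 4000
      = 8000 Hz

8000


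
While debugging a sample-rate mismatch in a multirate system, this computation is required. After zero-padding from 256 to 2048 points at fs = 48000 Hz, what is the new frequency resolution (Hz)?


Frequency resolution after zero-padding:
N_padded = 256 * 8 = 2048
df = fs / N_padded
   = 48000 / 2048
   = 23.4375 Hz

23.4375 Hz


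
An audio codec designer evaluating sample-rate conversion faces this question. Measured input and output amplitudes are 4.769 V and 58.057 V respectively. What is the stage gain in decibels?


Voltage gain in dB:
G = 20 * log10(Vout / Vin)
  = 20 * log10(58.057 / 4.769)
  = 20 * log10(12.173831)
  = 20 * 1.085427
  = 21.71 dB

21.71 dB


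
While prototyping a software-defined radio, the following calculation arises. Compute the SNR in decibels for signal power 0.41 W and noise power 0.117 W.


SNR in decibels:
SNR = 10 * log10(Ps / Pn)
    = 10 * log10(0.41 / 0.117)
    = 10 * log10(3.5043)
    = 10 * 0.5446
    = 5.45 dB

5.45 dB


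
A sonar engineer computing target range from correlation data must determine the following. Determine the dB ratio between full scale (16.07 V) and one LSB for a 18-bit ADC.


Dynamic range from full-scale to LSB:
V_min = V_max / 2^bits = 16.07 / 2^18
DR = 20 * log10(V_max / V_min)
   = 20 * log10(2^18)
   = 20 * 18 * log10(2)
   = 108.37 dB

108.37 dB


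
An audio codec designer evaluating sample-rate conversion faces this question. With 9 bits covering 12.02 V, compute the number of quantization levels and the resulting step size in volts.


Step 1 — number of quantization levels:
L = 2^N = 2^9 = 512

Step 2 — LSB step size:
delta = Vfs / L
      = 12.02 / 512
      = 0.02347656 V

Levels = 512; step size = 0.02347656 V


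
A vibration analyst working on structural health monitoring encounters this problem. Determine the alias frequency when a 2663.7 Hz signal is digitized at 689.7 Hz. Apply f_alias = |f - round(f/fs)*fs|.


Compute the nearest integer multiple of fs to the signal:
n = round(2663.7 / 689.7) = 4
f_alias = |2663.7 - 4 * 689.7|
        = |2663.7 - 2758.8|
        = 95.1 Hz

95.1


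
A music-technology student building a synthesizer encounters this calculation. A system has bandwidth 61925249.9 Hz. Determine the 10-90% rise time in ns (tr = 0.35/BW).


Rise time from bandwidth relationship:
tr = 0.35 / BW
   = 0.35 / 61925249.9
   = 5.651975576e-09 s
   = 5.652 ns

5.652 ns


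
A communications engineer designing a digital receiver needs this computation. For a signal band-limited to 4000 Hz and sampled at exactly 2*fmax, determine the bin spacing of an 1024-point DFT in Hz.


Step 1 — Nyquist sampling rate:
fs = 2 * fmax = 2 * 4000 = 8000 Hz

Step 2 — DFT bin spacing:
df = fs / N = 8000 / 1024 = 7.8125 Hz

7.8125 Hz


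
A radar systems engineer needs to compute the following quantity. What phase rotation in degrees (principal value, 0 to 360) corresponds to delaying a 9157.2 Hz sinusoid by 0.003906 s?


Phase shift from frequency and time delay:
phi = 360 * f * t_delay
    = 360 * 9157.2 * 0.003906
    = 12876.49 degrees
    mod 360 = 276.49 degrees

276.49 degrees


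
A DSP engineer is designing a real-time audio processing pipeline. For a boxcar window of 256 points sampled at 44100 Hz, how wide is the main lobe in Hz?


Main lobe width for a rectangular window:
Width = 2 * fs / N
      = 2 * 44100 / 256
      = 88200 / 256
      = 344.531 Hz

344.531 Hz


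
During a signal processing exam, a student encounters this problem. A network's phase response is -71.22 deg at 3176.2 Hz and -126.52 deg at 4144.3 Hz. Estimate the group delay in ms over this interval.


Group delay from phase difference:
tau = -d(phi)/d(omega)
d(phi) = -55.3 deg = -0.965167 rad
d(omega) = 2*pi*(4144.3 - 3176.2) = 6082.7517 rad/s
tau = -(-0.965167) / 6082.7517
    = 0.1587 ms

0.1587 ms


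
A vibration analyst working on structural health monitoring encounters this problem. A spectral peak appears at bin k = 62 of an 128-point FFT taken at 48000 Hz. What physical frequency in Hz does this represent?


Frequency of DFT bin k:
f_k = k * fs / N
    = 62 * 48000 / 128
    = 2976000 / 128
    = 23250.0 Hz

23250.0 Hz


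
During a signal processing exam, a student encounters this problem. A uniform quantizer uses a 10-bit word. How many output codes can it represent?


Number of quantization levels = 2^N
= 2^10
= 1024

1024


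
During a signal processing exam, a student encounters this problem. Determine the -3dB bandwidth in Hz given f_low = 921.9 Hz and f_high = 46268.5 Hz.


Bandwidth is the difference of -3dB frequencies:
BW = f_high - f_low
   = 46268.5 - 921.9
   = 45346.6 Hz

45346.6 Hz


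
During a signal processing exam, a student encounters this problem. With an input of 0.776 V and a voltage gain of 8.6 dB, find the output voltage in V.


Output voltage from dB gain:
V_out = V_in * 10^(gain_dB / 20)
      = 0.776 * 10^(8.6 / 20)
      = 0.776 * 2.691535
      = 2.0886 V

2.0886 V


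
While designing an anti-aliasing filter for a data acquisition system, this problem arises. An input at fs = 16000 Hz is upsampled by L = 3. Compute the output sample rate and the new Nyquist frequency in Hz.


Step 1 — output sample rate after interpolation by L:
fs_out = L * fs_in = 3 * 16000 = 48000 Hz

Step 2 — Nyquist frequency of the output stream:
f_Nyq = fs_out / 2 = 48000 / 2 = 24000.0 Hz

fs_out = 48000 Hz; f_Nyquist = 24000.0 Hz


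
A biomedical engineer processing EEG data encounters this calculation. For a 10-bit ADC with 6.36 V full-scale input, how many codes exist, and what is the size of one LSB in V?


Step 1 — number of quantization levels:
L = 2^N = 2^10 = 1024

Step 2 — LSB step size:
delta = Vfs / L
      = 6.36 / 1024
      = 0.00621094 V

Levels = 1024; step size = 0.00621094 V


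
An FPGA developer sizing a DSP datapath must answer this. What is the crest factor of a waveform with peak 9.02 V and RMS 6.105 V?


Crest factor is the ratio of peak to RMS:
CF = V_peak / V_rms
   = 9.02 / 6.105
   = 1.4775

1.4775


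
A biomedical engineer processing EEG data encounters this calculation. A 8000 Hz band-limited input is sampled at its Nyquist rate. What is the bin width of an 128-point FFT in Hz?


Step 1 — Nyquist sampling rate:
fs = 2 * fmax = 2 * 8000 = 16000 Hz

Step 2 — DFT bin spacing:
df = fs / N = 16000 / 128 = 125.0 Hz

125.0 Hz


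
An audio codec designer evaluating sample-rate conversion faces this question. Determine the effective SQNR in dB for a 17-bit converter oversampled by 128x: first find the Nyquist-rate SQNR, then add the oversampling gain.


Step 1 — baseline SQNR at Nyquist:
SQNR_base = 6.02*N + 1.76
          = 6.02*17 + 1.76
          = 104.1 dB

Step 2 — oversampling processing gain:
G = 10*log10(OSR) = 10*log10(128) = 21.07 dB

Step 3 — total:
SQNR_total = 104.1 + 21.07 = 125.17 dB

Base SQNR = 104.1 dB; oversampled SQNR = 125.17 dB


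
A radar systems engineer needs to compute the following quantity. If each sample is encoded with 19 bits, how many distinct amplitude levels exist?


Number of quantization levels = 2^N
= 2^19
= 524288

524288


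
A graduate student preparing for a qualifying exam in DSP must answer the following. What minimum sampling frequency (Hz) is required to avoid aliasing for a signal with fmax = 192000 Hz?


The Nyquist rate is twice the maximum frequency component.
fs_min = 2 * fmax
      = 2 * 192000
      = 384000 Hz

384000


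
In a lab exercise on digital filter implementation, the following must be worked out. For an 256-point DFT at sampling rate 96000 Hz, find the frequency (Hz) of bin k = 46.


Frequency of DFT bin k:
f_k = k * fs / N
    = 46 * 96000 / 256
    = 4416000 / 256
    = 17250.0 Hz

17250.0 Hz


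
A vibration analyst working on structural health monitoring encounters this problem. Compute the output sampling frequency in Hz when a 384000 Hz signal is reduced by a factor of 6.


Decimation reduces the sample rate:
fs_out = fs_in / M
       = 384000 / 6
       = 64000.0 Hz

64000.0 Hz


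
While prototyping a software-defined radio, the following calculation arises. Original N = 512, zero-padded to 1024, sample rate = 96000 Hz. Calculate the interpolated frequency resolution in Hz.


Frequency resolution after zero-padding:
N_padded = 512 * 2 = 1024
df = fs / N_padded
   = 96000 / 1024
   = 93.75 Hz

93.75 Hz
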